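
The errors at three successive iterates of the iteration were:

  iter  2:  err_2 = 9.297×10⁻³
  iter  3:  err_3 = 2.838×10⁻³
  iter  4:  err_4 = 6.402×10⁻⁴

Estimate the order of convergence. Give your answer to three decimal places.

1.255

p ≈ ln(err_4/err_3) / ln(err_3/err_2)
  = ln(6.402×10⁻⁴/2.838×10⁻³) / ln(2.838×10⁻³/9.297×10⁻³)
  = ln(0.225581) / ln(0.30526)
  = -1.489076 / -1.186591 ≈ 1.254919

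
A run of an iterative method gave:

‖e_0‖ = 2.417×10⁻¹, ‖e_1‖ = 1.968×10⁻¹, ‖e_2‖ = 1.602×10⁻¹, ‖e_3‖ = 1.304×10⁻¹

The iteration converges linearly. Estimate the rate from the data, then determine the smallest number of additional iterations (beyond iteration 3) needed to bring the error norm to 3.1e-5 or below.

41

Rate ρ ≈ ‖e_3‖/‖e_2‖ = 1.304×10⁻¹/1.602×10⁻¹ = 0.8140.
After j more steps, ‖e_{3+j}‖ ≈ 1.304×10⁻¹·ρ^j; need ρ^j ≤ 3.1e-5/1.304×10⁻¹ = 0.00023773.
j ≥ ln(0.00023773)/ln(0.8140) = -8.3444/-0.20579 = 40.548.
So 41 more iterations are needed.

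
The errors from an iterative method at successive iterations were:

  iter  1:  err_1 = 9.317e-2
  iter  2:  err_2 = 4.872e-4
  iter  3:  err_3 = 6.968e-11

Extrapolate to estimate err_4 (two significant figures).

2.0e-31

First estimate the order: p ≈ ln(err_3/err_2) / ln(err_2/err_1) = ln(6.968e-11/4.872e-4)/ln(4.872e-4/9.317e-2) = ln(1.43021e-07)/ln(0.00522915) ≈ 3.0000.
Then err_4 ≈ err_3·(err_3/err_2)^p = 6.968e-11·(1.43021e-07)^3.0000 = 6.968e-11·2.9255e-21 ≈ 2.038e-31.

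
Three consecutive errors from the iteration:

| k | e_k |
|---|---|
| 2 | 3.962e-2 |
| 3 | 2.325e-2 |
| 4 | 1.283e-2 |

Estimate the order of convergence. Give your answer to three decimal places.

p ≈ ln(e_4/e_3) / ln(e_3/e_2)
  = ln(1.283e-2/2.325e-2) / ln(2.325e-2/3.962e-2)
  = ln(0.551828) / ln(0.586825)
  = -0.594519 / -0.533029 ≈ 1.115360

1.115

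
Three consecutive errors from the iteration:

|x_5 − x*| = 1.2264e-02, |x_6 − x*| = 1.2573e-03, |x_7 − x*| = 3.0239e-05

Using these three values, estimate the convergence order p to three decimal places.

1.637

p ≈ ln(|x_7 − x*|/|x_6 − x*|) / ln(|x_6 − x*|/|x_5 − x*|)
  = ln(3.0239e-05/1.2573e-03) / ln(1.2573e-03/1.2264e-02)
  = ln(0.0240507) / ln(0.10252)
  = -3.727591 / -2.277697 ≈ 1.636561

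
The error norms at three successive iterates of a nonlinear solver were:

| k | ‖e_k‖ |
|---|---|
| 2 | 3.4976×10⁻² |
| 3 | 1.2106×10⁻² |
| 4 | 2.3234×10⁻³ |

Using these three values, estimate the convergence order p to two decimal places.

p ≈ ln(‖e_4‖/‖e_3‖) / ln(‖e_3‖/‖e_2‖)
  = ln(2.3234×10⁻³/1.2106×10⁻²) / ln(1.2106×10⁻²/3.4976×10⁻²)
  = ln(0.191921) / ln(0.346123)
  = -1.65067 / -1.06096 ≈ 1.55583

1.56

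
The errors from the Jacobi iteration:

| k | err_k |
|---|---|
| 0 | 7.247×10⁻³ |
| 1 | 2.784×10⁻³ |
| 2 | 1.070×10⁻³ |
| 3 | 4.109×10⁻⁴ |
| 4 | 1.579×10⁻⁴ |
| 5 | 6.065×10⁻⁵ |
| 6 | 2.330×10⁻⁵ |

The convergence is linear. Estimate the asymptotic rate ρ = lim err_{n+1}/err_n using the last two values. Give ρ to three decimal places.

ρ ≈ err_6/err_5 = 2.330×10⁻⁵/6.065×10⁻⁵ = 0.38417

0.384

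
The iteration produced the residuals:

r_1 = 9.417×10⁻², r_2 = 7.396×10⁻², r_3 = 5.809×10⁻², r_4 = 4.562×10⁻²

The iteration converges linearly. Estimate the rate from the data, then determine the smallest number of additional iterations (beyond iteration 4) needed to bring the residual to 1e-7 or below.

Rate ρ ≈ r_4/r_3 = 4.562×10⁻²/5.809×10⁻² = 0.7853.
After j more steps, r_{4+j} ≈ 4.562×10⁻²·ρ^j; need ρ^j ≤ 1e-7/4.562×10⁻² = 2.19202e-06.
j ≥ ln(2.19202e-06)/ln(0.7853) = -13.0307/-0.24169 = 53.915.
So 54 more iterations are needed.

54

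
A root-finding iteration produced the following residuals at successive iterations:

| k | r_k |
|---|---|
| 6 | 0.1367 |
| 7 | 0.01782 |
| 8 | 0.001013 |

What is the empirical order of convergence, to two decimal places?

1.41

p ≈ ln(r_8/r_7) / ln(r_7/r_6)
  = ln(0.001013/0.01782) / ln(0.01782/0.1367)
  = ln(0.0568462) / ln(0.130358)
  = -2.86741 / -2.03747 ≈ 1.40734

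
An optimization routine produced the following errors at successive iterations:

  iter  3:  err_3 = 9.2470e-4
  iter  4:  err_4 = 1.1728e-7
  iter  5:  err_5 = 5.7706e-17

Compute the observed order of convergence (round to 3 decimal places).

p ≈ ln(err_5/err_4) / ln(err_4/err_3)
  = ln(5.7706e-17/1.1728e-7) / ln(1.1728e-7/9.2470e-4)
  = ln(4.92036e-10) / ln(0.00012683)
  = -21.432469 / -8.972663 ≈ 2.388641

2.389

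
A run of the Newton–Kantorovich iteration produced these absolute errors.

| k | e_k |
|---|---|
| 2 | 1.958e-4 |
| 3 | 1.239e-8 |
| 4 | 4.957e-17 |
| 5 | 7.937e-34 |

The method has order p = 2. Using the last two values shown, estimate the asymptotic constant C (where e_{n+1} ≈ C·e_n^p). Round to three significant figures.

C ≈ e_5 / e_4^2
  = 7.937e-34 / (4.957e-17)^2
  = 7.937e-34 / 2.45718e-33 ≈ 0.32301

0.323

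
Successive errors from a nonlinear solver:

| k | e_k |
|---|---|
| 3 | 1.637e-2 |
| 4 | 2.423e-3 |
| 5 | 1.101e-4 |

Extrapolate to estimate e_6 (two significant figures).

7.4e-7

First estimate the order: p ≈ ln(e_5/e_4) / ln(e_4/e_3) = ln(1.101e-4/2.423e-3)/ln(2.423e-3/1.637e-2) = ln(0.0454395)/ln(0.148015) ≈ 1.6181.
Then e_6 ≈ e_5·(e_5/e_4)^p = 1.101e-4·(0.0454395)^1.6181 = 1.101e-4·0.00672347 ≈ 7.403e-07.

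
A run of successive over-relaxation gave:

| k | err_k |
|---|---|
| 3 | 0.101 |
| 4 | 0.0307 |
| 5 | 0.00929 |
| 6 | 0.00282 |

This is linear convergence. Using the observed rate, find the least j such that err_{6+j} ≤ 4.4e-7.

8

Rate ρ ≈ err_6/err_5 = 0.00282/0.00929 = 0.3036.
After j more steps, err_{6+j} ≈ 0.00282·ρ^j; need ρ^j ≤ 4.4e-7/0.00282 = 0.000156028.
j ≥ ln(0.000156028)/ln(0.3036) = -8.7655/-1.19204 = 7.353.
So 8 more iterations are needed.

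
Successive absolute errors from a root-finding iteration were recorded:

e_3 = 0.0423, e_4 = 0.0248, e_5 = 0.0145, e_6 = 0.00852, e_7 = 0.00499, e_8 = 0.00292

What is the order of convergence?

1

Consecutive ratios: e_8/e_7 = 0.00292/0.00499 = 0.58517, e_7/e_6 = 0.00499/0.00852 = 0.585681.
p ≈ ln(0.58517)/ln(0.585681) = -0.5359/-0.5350 ≈ 1.00.
So the convergence is linear (order 1).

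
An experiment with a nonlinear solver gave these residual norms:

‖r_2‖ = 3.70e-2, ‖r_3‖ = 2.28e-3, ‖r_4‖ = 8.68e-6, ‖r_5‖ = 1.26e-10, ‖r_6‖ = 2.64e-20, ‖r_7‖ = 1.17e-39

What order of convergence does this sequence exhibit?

Consecutive ratios: ‖r_7‖/‖r_6‖ = 1.17e-39/2.64e-20 = 4.43182e-20, ‖r_6‖/‖r_5‖ = 2.64e-20/1.26e-10 = 2.09524e-10.
p ≈ ln(4.43182e-20)/ln(2.09524e-10) = -44.5629/-22.2862 ≈ 2.00.
So the convergence is quadratic (order 2).

2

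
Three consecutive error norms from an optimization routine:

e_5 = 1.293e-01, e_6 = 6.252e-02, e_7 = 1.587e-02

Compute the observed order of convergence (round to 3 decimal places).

1.887

p ≈ ln(e_7/e_6) / ln(e_6/e_5)
  = ln(1.587e-02/6.252e-02) / ln(6.252e-02/1.293e-01)
  = ln(0.253839) / ln(0.483527)
  = -1.371055 / -0.726648 ≈ 1.886821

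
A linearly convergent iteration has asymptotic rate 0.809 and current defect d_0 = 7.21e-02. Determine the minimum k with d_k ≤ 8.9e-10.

86

After k steps, d_k ≈ 7.21e-02·0.809^k.
Need 0.809^k ≤ 8.9e-10/7.21e-02 = 1.2344e-08.
k ≥ ln(1.2344e-08)/ln(0.809) = -18.2101/-0.21196 = 85.913.
Smallest integer k = 86.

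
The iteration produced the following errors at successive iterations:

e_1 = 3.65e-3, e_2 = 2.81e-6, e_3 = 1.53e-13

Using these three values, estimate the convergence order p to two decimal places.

p ≈ ln(e_3/e_2) / ln(e_2/e_1)
  = ln(1.53e-13/2.81e-6) / ln(2.81e-6/3.65e-3)
  = ln(5.44484e-08) / ln(0.000769863)
  = -16.72601 / -7.16930 ≈ 2.33300

2.33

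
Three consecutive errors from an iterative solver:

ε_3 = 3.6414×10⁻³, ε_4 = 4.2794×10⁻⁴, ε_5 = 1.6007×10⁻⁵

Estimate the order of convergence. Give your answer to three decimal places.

p ≈ ln(ε_5/ε_4) / ln(ε_4/ε_3)
  = ln(1.6007×10⁻⁵/4.2794×10⁻⁴) / ln(4.2794×10⁻⁴/3.6414×10⁻³)
  = ln(0.0374048) / ln(0.117521)
  = -3.285956 / -2.141138 ≈ 1.534677

1.535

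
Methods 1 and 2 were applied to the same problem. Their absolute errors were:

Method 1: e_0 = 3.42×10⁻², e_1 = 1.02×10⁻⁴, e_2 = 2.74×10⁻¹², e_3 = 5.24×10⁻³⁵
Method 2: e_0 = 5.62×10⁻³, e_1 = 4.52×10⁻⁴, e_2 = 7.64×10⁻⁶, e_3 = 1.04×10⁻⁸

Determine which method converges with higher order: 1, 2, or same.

1

Method 1: p ≈ ln(5.24×10⁻³⁵/2.74×10⁻¹²)/ln(2.74×10⁻¹²/1.02×10⁻⁴) ≈ 3.00.
Method 2: p ≈ ln(1.04×10⁻⁸/7.64×10⁻⁶)/ln(7.64×10⁻⁶/4.52×10⁻⁴) ≈ 1.62.
Method 1 has the higher order (≈3.0 vs ≈1.6).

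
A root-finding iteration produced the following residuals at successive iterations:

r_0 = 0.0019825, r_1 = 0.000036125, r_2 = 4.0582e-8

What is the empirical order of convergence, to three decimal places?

p ≈ ln(r_2/r_1) / ln(r_1/r_0)
  = ln(4.0582e-8/0.000036125) / ln(0.000036125/0.0019825)
  = ln(0.00112338) / ln(0.0182219)
  = -6.791413 / -4.005131 ≈ 1.695678

1.696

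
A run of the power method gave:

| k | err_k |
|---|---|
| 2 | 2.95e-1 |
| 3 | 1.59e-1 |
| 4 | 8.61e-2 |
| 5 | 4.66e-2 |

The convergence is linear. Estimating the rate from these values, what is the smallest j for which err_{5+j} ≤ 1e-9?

29

Rate ρ ≈ err_5/err_4 = 4.66e-2/8.61e-2 = 0.5412.
After j more steps, err_{5+j} ≈ 4.66e-2·ρ^j; need ρ^j ≤ 1e-9/4.66e-2 = 2.14592e-08.
j ≥ ln(2.14592e-08)/ln(0.5412) = -17.6571/-0.61397 = 28.759.
So 29 more iterations are needed.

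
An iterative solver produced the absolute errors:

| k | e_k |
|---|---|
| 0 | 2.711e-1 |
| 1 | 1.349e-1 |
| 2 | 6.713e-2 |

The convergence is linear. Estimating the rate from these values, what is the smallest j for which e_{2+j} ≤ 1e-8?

Rate ρ ≈ e_2/e_1 = 6.713e-2/1.349e-1 = 0.4976.
After j more steps, e_{2+j} ≈ 6.713e-2·ρ^j; need ρ^j ≤ 1e-8/6.713e-2 = 1.48965e-07.
j ≥ ln(1.48965e-07)/ln(0.4976) = -15.7196/-0.69796 = 22.522.
So 23 more iterations are needed.

23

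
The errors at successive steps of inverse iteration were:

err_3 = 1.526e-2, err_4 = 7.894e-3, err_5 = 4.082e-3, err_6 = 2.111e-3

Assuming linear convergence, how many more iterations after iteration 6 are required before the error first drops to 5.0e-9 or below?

20

Rate ρ ≈ err_6/err_5 = 2.111e-3/4.082e-3 = 0.5171.
After j more steps, err_{6+j} ≈ 2.111e-3·ρ^j; need ρ^j ≤ 5.0e-9/2.111e-3 = 2.36855e-06.
j ≥ ln(2.36855e-06)/ln(0.5171) = -12.9532/-0.65952 = 19.640.
So 20 more iterations are needed.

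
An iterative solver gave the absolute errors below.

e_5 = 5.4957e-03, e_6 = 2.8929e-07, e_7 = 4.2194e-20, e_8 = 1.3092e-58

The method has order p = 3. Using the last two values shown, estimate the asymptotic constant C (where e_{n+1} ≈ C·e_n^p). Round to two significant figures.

C ≈ e_8 / e_7^3
  = 1.3092e-58 / (4.2194e-20)^3
  = 1.3092e-58 / 7.51194e-59 ≈ 1.7428

1.7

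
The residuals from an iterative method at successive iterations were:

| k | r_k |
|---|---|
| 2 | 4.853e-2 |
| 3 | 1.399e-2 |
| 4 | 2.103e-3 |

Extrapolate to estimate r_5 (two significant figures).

First estimate the order: p ≈ ln(r_4/r_3) / ln(r_3/r_2) = ln(2.103e-3/1.399e-2)/ln(1.399e-2/4.853e-2) = ln(0.150322)/ln(0.288275) ≈ 1.5235.
Then r_5 ≈ r_4·(r_4/r_3)^p = 2.103e-3·(0.150322)^1.5235 = 2.103e-3·0.0557435 ≈ 0.0001172.

1.2e-4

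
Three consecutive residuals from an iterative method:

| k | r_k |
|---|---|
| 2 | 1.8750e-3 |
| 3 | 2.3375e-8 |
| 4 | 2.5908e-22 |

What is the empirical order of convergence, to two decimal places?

p ≈ ln(r_4/r_3) / ln(r_3/r_2)
  = ln(2.5908e-22/2.3375e-8) / ln(2.3375e-8/1.8750e-3)
  = ln(1.10836e-14) / ln(1.24667e-05)
  = -32.13331 / -11.29245 ≈ 2.84556

2.85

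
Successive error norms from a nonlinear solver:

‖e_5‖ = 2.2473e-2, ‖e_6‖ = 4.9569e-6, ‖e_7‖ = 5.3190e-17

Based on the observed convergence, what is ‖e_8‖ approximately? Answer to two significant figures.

First estimate the order: p ≈ ln(‖e_7‖/‖e_6‖) / ln(‖e_6‖/‖e_5‖) = ln(5.3190e-17/4.9569e-6)/ln(4.9569e-6/2.2473e-2) = ln(1.07305e-11)/ln(0.000220571) ≈ 3.0000.
Then ‖e_8‖ ≈ ‖e_7‖·(‖e_7‖/‖e_6‖)^p = 5.3190e-17·(1.07305e-11)^3.0000 = 5.3190e-17·1.23555e-33 ≈ 6.572e-50.

6.6e-50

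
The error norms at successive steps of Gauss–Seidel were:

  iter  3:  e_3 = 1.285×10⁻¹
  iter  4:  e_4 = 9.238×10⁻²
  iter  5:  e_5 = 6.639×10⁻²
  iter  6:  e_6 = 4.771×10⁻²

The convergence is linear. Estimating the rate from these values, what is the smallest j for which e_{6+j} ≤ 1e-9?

Rate ρ ≈ e_6/e_5 = 4.771×10⁻²/6.639×10⁻² = 0.7186.
After j more steps, e_{6+j} ≈ 4.771×10⁻²·ρ^j; need ρ^j ≤ 1e-9/4.771×10⁻² = 2.096e-08.
j ≥ ln(2.096e-08)/ln(0.7186) = -17.6806/-0.33045 = 53.505.
So 54 more iterations are needed.

54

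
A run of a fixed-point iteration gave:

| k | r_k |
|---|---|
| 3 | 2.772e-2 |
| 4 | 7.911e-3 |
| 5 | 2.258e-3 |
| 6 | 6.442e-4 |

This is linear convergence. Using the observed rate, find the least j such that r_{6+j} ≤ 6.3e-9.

Rate ρ ≈ r_6/r_5 = 6.442e-4/2.258e-3 = 0.2853.
After j more steps, r_{6+j} ≈ 6.442e-4·ρ^j; need ρ^j ≤ 6.3e-9/6.442e-4 = 9.77957e-06.
j ≥ ln(9.77957e-06)/ln(0.2853) = -11.5352/-1.25421 = 9.197.
So 10 more iterations are needed.

10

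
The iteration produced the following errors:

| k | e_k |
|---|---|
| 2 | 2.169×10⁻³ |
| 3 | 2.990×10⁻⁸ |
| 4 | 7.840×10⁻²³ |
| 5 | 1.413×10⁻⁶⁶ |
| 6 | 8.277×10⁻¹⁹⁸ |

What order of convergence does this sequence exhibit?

Consecutive ratios: e_6/e_5 = 8.277×10⁻¹⁹⁸/1.413×10⁻⁶⁶ = 5.85775e-132, e_5/e_4 = 1.413×10⁻⁶⁶/7.840×10⁻²³ = 1.8023e-44.
p ≈ ln(5.85775e-132)/ln(1.8023e-44) = -302.1735/-100.7247 ≈ 3.00.
So the convergence is cubic (order 3).

3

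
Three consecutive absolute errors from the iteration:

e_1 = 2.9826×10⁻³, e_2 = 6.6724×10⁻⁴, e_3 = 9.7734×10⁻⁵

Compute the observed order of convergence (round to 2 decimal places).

1.28

p ≈ ln(e_3/e_2) / ln(e_2/e_1)
  = ln(9.7734×10⁻⁵/6.6724×10⁻⁴) / ln(6.6724×10⁻⁴/2.9826×10⁻³)
  = ln(0.146475) / ln(0.223711)
  = -1.92090 / -1.49740 ≈ 1.28282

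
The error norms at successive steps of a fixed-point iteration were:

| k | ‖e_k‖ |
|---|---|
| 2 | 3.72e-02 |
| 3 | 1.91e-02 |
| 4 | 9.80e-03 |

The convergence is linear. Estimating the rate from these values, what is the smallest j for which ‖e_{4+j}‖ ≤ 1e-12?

35

Rate ρ ≈ ‖e_4‖/‖e_3‖ = 9.80e-03/1.91e-02 = 0.5131.
After j more steps, ‖e_{4+j}‖ ≈ 9.80e-03·ρ^j; need ρ^j ≤ 1e-12/9.80e-03 = 1.02041e-10.
j ≥ ln(1.02041e-10)/ln(0.5131) = -23.0056/-0.66728 = 34.477.
So 35 more iterations are needed.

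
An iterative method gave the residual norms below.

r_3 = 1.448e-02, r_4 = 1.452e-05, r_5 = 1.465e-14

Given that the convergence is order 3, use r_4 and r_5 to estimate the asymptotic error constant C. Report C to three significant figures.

4.79

C ≈ r_5 / r_4^3
  = 1.465e-14 / (1.452e-05)^3
  = 1.465e-14 / 3.06126e-15 ≈ 4.7856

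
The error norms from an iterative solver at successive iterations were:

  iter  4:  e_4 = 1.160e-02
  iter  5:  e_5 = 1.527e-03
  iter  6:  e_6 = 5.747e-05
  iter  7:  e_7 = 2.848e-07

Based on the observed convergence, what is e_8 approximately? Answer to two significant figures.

5.3e-11

First estimate the order: p ≈ ln(e_7/e_6) / ln(e_6/e_5) = ln(2.848e-07/5.747e-05)/ln(5.747e-05/1.527e-03) = ln(0.00495563)/ln(0.0376359) ≈ 1.6182.
Then e_8 ≈ e_7·(e_7/e_6)^p = 2.848e-07·(0.00495563)^1.6182 = 2.848e-07·0.000186298 ≈ 5.306e-11.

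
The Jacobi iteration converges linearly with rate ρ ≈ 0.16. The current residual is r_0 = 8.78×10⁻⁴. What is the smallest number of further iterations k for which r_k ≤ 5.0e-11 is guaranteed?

After k steps, r_k ≈ 8.78×10⁻⁴·0.16^k.
Need 0.16^k ≤ 5.0e-11/8.78×10⁻⁴ = 5.69476e-08.
k ≥ ln(5.69476e-08)/ln(0.16) = -16.6811/-1.83258 = 9.103.
Smallest integer k = 10.

10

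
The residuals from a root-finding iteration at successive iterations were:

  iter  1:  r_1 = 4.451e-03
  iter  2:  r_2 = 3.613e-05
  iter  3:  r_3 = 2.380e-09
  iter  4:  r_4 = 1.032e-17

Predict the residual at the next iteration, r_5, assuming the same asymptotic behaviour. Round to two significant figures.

First estimate the order: p ≈ ln(r_4/r_3) / ln(r_3/r_2) = ln(1.032e-17/2.380e-09)/ln(2.380e-09/3.613e-05) = ln(4.33613e-09)/ln(6.58732e-05) ≈ 2.0001.
Then r_5 ≈ r_4·(r_4/r_3)^p = 1.032e-17·(4.33613e-09)^2.0001 = 1.032e-17·1.87659e-17 ≈ 1.937e-34.

1.9e-34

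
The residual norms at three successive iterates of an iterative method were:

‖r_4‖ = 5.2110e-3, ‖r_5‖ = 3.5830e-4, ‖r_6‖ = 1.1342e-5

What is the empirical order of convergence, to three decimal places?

p ≈ ln(‖r_6‖/‖r_5‖) / ln(‖r_5‖/‖r_4‖)
  = ln(1.1342e-5/3.5830e-4) / ln(3.5830e-4/5.2110e-3)
  = ln(0.031655) / ln(0.0687584)
  = -3.452859 / -2.677156 ≈ 1.289749

1.290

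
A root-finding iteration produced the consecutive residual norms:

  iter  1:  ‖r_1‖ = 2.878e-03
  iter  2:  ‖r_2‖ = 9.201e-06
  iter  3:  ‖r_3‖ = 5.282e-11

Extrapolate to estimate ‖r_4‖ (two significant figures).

First estimate the order: p ≈ ln(‖r_3‖/‖r_2‖) / ln(‖r_2‖/‖r_1‖) = ln(5.282e-11/9.201e-06)/ln(9.201e-06/2.878e-03) = ln(5.74068e-06)/ln(0.00319701) ≈ 2.1004.
Then ‖r_4‖ ≈ ‖r_3‖·(‖r_3‖/‖r_2‖)^p = 5.282e-11·(5.74068e-06)^2.1004 = 5.282e-11·9.8113e-12 ≈ 5.182e-22.

5.2e-22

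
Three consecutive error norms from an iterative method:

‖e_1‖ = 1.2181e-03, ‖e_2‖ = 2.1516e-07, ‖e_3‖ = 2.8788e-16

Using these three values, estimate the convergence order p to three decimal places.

p ≈ ln(‖e_3‖/‖e_2‖) / ln(‖e_2‖/‖e_1‖)
  = ln(2.8788e-16/2.1516e-07) / ln(2.1516e-07/1.2181e-03)
  = ln(1.33798e-09) / ln(0.000176636)
  = -20.432105 / -8.641419 ≈ 2.364439

2.364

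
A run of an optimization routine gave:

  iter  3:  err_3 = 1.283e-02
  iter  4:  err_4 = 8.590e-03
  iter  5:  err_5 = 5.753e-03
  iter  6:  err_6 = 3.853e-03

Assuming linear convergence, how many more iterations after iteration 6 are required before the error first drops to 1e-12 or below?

56

Rate ρ ≈ err_6/err_5 = 3.853e-03/5.753e-03 = 0.6697.
After j more steps, err_{6+j} ≈ 3.853e-03·ρ^j; need ρ^j ≤ 1e-12/3.853e-03 = 2.59538e-10.
j ≥ ln(2.59538e-10)/ln(0.6697) = -22.0721/-0.40093 = 55.052.
So 56 more iterations are needed.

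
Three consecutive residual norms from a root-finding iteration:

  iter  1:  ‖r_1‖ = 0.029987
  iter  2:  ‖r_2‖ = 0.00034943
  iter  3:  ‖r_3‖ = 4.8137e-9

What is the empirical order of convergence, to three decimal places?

p ≈ ln(‖r_3‖/‖r_2‖) / ln(‖r_2‖/‖r_1‖)
  = ln(4.8137e-9/0.00034943) / ln(0.00034943/0.029987)
  = ln(1.37759e-05) / ln(0.0116527)
  = -11.192590 / -4.452217 ≈ 2.513936

2.514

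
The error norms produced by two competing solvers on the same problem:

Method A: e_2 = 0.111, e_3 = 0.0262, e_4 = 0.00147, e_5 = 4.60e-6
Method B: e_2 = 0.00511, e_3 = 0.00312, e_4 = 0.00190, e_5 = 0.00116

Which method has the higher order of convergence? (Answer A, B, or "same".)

Method A: p ≈ ln(4.60e-6/0.00147)/ln(0.00147/0.0262) ≈ 2.00.
Method B: p ≈ ln(0.00116/0.00190)/ln(0.00190/0.00312) ≈ 0.99.
Method A has the higher order (≈2.0 vs ≈1.0).

A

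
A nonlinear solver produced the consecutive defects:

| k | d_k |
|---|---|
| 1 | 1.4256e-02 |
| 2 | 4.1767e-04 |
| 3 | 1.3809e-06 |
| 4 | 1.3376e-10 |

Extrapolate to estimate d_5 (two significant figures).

First estimate the order: p ≈ ln(d_4/d_3) / ln(d_3/d_2) = ln(1.3376e-10/1.3809e-06)/ln(1.3809e-06/4.1767e-04) = ln(9.68644e-05)/ln(0.0033062) ≈ 1.6180.
Then d_5 ≈ d_4·(d_4/d_3)^p = 1.3376e-10·(9.68644e-05)^1.6180 = 1.3376e-10·3.20342e-07 ≈ 4.285e-17.

4.3e-17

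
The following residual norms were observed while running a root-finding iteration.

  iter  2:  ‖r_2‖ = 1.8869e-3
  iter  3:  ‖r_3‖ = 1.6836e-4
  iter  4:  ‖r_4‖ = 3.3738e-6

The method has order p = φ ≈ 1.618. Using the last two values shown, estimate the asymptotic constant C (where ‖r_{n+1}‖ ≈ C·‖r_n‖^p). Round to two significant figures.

C ≈ ‖r_4‖ / ‖r_3‖^1.618
  = 3.3738e-6 / (1.6836e-4)^1.618
  = 3.3738e-6 / 7.83528e-07 ≈ 4.3059

4.3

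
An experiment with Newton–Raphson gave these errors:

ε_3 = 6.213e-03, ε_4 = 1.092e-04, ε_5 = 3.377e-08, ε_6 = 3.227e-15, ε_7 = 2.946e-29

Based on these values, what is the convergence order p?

Consecutive ratios: ε_7/ε_6 = 2.946e-29/3.227e-15 = 9.12922e-15, ε_6/ε_5 = 3.227e-15/3.377e-08 = 9.55582e-08.
p ≈ ln(9.12922e-15)/ln(9.55582e-08) = -32.3273/-16.1635 ≈ 2.00.
So the convergence is quadratic (order 2).

2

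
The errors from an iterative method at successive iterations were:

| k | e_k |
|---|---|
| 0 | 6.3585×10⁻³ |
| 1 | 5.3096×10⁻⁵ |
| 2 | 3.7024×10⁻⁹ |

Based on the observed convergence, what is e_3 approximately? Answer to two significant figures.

1.8e-17

First estimate the order: p ≈ ln(e_2/e_1) / ln(e_1/e_0) = ln(3.7024×10⁻⁹/5.3096×10⁻⁵)/ln(5.3096×10⁻⁵/6.3585×10⁻³) = ln(6.97303e-05)/ln(0.0083504) ≈ 2.0000.
Then e_3 ≈ e_2·(e_2/e_1)^p = 3.7024×10⁻⁹·(6.97303e-05)^2.0000 = 3.7024×10⁻⁹·4.86231e-09 ≈ 1.8e-17.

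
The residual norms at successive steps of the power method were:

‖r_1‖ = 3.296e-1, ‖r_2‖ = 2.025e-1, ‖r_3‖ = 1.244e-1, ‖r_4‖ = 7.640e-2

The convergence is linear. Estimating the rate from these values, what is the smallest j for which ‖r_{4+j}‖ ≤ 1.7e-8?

Rate ρ ≈ ‖r_4‖/‖r_3‖ = 7.640e-2/1.244e-1 = 0.6141.
After j more steps, ‖r_{4+j}‖ ≈ 7.640e-2·ρ^j; need ρ^j ≤ 1.7e-8/7.640e-2 = 2.22513e-07.
j ≥ ln(2.22513e-07)/ln(0.6141) = -15.3183/-0.48760 = 31.416.
So 32 more iterations are needed.

32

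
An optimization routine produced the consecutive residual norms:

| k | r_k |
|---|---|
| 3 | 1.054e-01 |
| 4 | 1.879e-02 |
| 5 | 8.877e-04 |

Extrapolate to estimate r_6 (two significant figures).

4.0e-6

First estimate the order: p ≈ ln(r_5/r_4) / ln(r_4/r_3) = ln(8.877e-04/1.879e-02)/ln(1.879e-02/1.054e-01) = ln(0.0472432)/ln(0.178273) ≈ 1.7701.
Then r_6 ≈ r_5·(r_5/r_4)^p = 8.877e-04·(0.0472432)^1.7701 = 8.877e-04·0.00450244 ≈ 3.997e-06.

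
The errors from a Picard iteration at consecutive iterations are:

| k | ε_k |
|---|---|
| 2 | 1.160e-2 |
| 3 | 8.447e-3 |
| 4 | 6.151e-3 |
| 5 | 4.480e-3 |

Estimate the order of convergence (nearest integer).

Consecutive ratios: ε_5/ε_4 = 4.480e-3/6.151e-3 = 0.728337, ε_4/ε_3 = 6.151e-3/8.447e-3 = 0.728188.
p ≈ ln(0.728337)/ln(0.728188) = -0.3170/-0.3172 ≈ 1.00.
So the convergence is linear (order 1).

1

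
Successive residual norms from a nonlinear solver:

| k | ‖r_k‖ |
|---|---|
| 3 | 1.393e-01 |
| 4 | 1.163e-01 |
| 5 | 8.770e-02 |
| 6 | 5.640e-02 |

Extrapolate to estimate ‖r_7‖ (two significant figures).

First estimate the order: p ≈ ln(‖r_6‖/‖r_5‖) / ln(‖r_5‖/‖r_4‖) = ln(5.640e-02/8.770e-02)/ln(8.770e-02/1.163e-01) = ln(0.643101)/ln(0.754084) ≈ 1.5640.
Then ‖r_7‖ ≈ ‖r_6‖·(‖r_6‖/‖r_5‖)^p = 5.640e-02·(0.643101)^1.5640 = 5.640e-02·0.501359 ≈ 0.02828.

2.8e-2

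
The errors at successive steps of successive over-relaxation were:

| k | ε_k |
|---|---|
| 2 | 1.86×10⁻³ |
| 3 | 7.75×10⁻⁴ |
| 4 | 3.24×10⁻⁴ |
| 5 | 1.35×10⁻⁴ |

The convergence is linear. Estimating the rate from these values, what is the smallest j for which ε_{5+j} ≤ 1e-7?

9

Rate ρ ≈ ε_5/ε_4 = 1.35×10⁻⁴/3.24×10⁻⁴ = 0.4167.
After j more steps, ε_{5+j} ≈ 1.35×10⁻⁴·ρ^j; need ρ^j ≤ 1e-7/1.35×10⁻⁴ = 0.000740741.
j ≥ ln(0.000740741)/ln(0.4167) = -7.2079/-0.87539 = 8.234.
So 9 more iterations are needed.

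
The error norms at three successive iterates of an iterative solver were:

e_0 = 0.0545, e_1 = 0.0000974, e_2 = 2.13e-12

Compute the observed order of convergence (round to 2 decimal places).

2.79

p ≈ ln(e_2/e_1) / ln(e_1/e_0)
  = ln(2.13e-12/0.0000974) / ln(0.0000974/0.0545)
  = ln(2.18686e-08) / ln(0.00178716)
  = -17.63821 / -6.32713 ≈ 2.78771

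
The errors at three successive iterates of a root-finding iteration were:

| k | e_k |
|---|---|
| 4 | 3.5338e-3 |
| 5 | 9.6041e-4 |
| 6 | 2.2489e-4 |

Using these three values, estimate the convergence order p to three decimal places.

1.114

p ≈ ln(e_6/e_5) / ln(e_5/e_4)
  = ln(2.2489e-4/9.6041e-4) / ln(9.6041e-4/3.5338e-3)
  = ln(0.23416) / ln(0.271778)
  = -1.451751 / -1.302770 ≈ 1.114357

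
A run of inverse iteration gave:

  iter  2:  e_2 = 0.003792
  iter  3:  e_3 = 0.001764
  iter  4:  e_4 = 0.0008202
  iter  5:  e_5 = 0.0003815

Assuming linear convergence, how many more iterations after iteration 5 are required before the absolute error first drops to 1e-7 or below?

11

Rate ρ ≈ e_5/e_4 = 0.0003815/0.0008202 = 0.4651.
After j more steps, e_{5+j} ≈ 0.0003815·ρ^j; need ρ^j ≤ 1e-7/0.0003815 = 0.000262123.
j ≥ ln(0.000262123)/ln(0.4651) = -8.2467/-0.76550 = 10.773.
So 11 more iterations are needed.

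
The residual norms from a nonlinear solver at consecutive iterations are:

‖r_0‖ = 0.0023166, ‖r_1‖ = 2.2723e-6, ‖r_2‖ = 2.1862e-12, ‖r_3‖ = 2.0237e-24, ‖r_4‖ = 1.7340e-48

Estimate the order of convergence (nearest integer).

Consecutive ratios: ‖r_4‖/‖r_3‖ = 1.7340e-48/2.0237e-24 = 8.56846e-25, ‖r_3‖/‖r_2‖ = 2.0237e-24/2.1862e-12 = 9.2567e-13.
p ≈ ln(8.56846e-25)/ln(9.2567e-13) = -55.4165/-27.7083 ≈ 2.00.
So the convergence is quadratic (order 2).

2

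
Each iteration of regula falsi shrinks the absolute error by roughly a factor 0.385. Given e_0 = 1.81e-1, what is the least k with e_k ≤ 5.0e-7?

14

After k steps, e_k ≈ 1.81e-1·0.385^k.
Need 0.385^k ≤ 5.0e-7/1.81e-1 = 2.76243e-06.
k ≥ ln(2.76243e-06)/ln(0.385) = -12.7994/-0.95451 = 13.409.
Smallest integer k = 14.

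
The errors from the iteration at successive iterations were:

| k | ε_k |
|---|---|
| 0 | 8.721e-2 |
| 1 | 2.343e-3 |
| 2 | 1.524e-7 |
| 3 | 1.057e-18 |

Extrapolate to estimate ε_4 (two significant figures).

1.9e-48

First estimate the order: p ≈ ln(ε_3/ε_2) / ln(ε_2/ε_1) = ln(1.057e-18/1.524e-7)/ln(1.524e-7/2.343e-3) = ln(6.9357e-12)/ln(6.50448e-05) ≈ 2.6653.
Then ε_4 ≈ ε_3·(ε_3/ε_2)^p = 1.057e-18·(6.9357e-12)^2.6653 = 1.057e-18·1.812e-30 ≈ 1.915e-48.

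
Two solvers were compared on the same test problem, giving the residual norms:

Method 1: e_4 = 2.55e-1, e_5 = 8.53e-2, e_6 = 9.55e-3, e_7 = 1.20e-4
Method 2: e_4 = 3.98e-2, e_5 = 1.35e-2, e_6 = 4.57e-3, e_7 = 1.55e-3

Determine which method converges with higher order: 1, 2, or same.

Method 1: p ≈ ln(1.20e-4/9.55e-3)/ln(9.55e-3/8.53e-2) ≈ 2.00.
Method 2: p ≈ ln(1.55e-3/4.57e-3)/ln(4.57e-3/1.35e-2) ≈ 1.00.
Method 1 has the higher order (≈2.0 vs ≈1.0).

1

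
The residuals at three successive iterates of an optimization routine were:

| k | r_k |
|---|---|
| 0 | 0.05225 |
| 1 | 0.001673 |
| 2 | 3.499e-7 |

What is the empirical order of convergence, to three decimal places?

2.462

p ≈ ln(r_2/r_1) / ln(r_1/r_0)
  = ln(3.499e-7/0.001673) / ln(0.001673/0.05225)
  = ln(0.000209145) / ln(0.0320191)
  = -8.472483 / -3.441423 ≈ 2.461913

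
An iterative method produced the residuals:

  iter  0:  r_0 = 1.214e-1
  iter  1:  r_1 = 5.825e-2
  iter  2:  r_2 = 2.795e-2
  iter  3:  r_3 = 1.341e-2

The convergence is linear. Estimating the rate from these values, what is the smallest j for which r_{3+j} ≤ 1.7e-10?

25

Rate ρ ≈ r_3/r_2 = 1.341e-2/2.795e-2 = 0.4798.
After j more steps, r_{3+j} ≈ 1.341e-2·ρ^j; need ρ^j ≤ 1.7e-10/1.341e-2 = 1.26771e-08.
j ≥ ln(1.26771e-08)/ln(0.4798) = -18.1835/-0.73439 = 24.760.
So 25 more iterations are needed.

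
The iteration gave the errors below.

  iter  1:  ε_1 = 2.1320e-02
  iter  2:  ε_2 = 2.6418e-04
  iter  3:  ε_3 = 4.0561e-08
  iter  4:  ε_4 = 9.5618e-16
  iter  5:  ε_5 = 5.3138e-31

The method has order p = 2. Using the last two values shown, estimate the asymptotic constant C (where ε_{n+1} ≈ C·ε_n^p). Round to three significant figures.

C ≈ ε_5 / ε_4^2
  = 5.3138e-31 / (9.5618e-16)^2
  = 5.3138e-31 / 9.1428e-31 ≈ 0.5812

0.581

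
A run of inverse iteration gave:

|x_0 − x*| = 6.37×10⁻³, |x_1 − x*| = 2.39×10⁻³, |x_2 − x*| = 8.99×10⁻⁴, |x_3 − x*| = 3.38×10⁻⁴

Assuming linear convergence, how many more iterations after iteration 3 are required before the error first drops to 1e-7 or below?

Rate ρ ≈ |x_3 − x*|/|x_2 − x*| = 3.38×10⁻⁴/8.99×10⁻⁴ = 0.3760.
After j more steps, |x_{3+j} − x*| ≈ 3.38×10⁻⁴·ρ^j; need ρ^j ≤ 1e-7/3.38×10⁻⁴ = 0.000295858.
j ≥ ln(0.000295858)/ln(0.3760) = -8.1256/-0.97817 = 8.307.
So 9 more iterations are needed.

9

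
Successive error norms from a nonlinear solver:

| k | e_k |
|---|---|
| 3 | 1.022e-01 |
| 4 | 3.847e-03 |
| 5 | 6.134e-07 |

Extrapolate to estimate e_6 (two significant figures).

4.6e-17

First estimate the order: p ≈ ln(e_5/e_4) / ln(e_4/e_3) = ln(6.134e-07/3.847e-03)/ln(3.847e-03/1.022e-01) = ln(0.000159449)/ln(0.0376419) ≈ 2.6661.
Then e_6 ≈ e_5·(e_5/e_4)^p = 6.134e-07·(0.000159449)^2.6661 = 6.134e-07·7.51294e-11 ≈ 4.608e-17.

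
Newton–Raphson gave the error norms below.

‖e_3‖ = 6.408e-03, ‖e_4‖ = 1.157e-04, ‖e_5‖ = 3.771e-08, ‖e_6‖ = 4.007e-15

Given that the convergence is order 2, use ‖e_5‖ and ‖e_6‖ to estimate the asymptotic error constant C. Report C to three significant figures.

C ≈ ‖e_6‖ / ‖e_5‖^2
  = 4.007e-15 / (3.771e-08)^2
  = 4.007e-15 / 1.42204e-15 ≈ 2.8178

2.82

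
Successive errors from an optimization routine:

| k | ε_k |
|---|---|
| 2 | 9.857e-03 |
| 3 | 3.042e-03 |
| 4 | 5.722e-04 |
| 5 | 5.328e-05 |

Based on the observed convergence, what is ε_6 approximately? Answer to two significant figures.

First estimate the order: p ≈ ln(ε_5/ε_4) / ln(ε_4/ε_3) = ln(5.328e-05/5.722e-04)/ln(5.722e-04/3.042e-03) = ln(0.0931143)/ln(0.1881) ≈ 1.4208.
Then ε_6 ≈ ε_5·(ε_5/ε_4)^p = 5.328e-05·(0.0931143)^1.4208 = 5.328e-05·0.0342909 ≈ 1.827e-06.

1.8e-6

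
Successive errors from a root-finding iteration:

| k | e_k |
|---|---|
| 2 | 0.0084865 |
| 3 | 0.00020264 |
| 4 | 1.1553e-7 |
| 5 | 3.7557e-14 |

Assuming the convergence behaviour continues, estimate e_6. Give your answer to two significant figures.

First estimate the order: p ≈ ln(e_5/e_4) / ln(e_4/e_3) = ln(3.7557e-14/1.1553e-7)/ln(1.1553e-7/0.00020264) = ln(3.25084e-07)/ln(0.000570124) ≈ 2.0000.
Then e_6 ≈ e_5·(e_5/e_4)^p = 3.7557e-14·(3.25084e-07)^2.0000 = 3.7557e-14·1.0568e-13 ≈ 3.969e-27.

4.0e-27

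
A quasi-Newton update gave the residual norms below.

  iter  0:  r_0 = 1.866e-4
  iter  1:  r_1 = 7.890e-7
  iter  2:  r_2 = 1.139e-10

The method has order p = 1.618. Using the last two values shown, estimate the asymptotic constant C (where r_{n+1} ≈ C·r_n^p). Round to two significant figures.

C ≈ r_2 / r_1^1.618
  = 1.139e-10 / (7.890e-7)^1.618
  = 1.139e-10 / 1.33497e-10 ≈ 0.8532

0.85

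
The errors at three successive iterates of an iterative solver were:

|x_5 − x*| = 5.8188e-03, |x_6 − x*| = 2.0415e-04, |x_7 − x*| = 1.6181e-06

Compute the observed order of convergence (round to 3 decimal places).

p ≈ ln(|x_7 − x*|/|x_6 − x*|) / ln(|x_6 − x*|/|x_5 − x*|)
  = ln(1.6181e-06/2.0415e-04) / ln(2.0415e-04/5.8188e-03)
  = ln(0.00792603) / ln(0.0350846)
  = -4.837603 / -3.349993 ≈ 1.444064

1.444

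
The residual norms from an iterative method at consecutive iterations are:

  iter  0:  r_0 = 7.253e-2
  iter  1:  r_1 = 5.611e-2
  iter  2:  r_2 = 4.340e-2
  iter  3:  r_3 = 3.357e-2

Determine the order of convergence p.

1

Consecutive ratios: r_3/r_2 = 3.357e-2/4.340e-2 = 0.773502, r_2/r_1 = 4.340e-2/5.611e-2 = 0.773481.
p ≈ ln(0.773502)/ln(0.773481) = -0.2568/-0.2569 ≈ 1.00.
So the convergence is linear (order 1).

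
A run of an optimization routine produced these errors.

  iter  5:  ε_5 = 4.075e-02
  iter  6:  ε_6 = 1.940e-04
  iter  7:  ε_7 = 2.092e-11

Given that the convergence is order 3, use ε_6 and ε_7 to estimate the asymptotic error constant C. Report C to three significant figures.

C ≈ ε_7 / ε_6^3
  = 2.092e-11 / (1.940e-04)^3
  = 2.092e-11 / 7.30138e-12 ≈ 2.8652

2.87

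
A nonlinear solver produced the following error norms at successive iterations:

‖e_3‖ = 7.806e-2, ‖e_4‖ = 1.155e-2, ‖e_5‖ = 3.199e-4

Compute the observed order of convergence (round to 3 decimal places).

p ≈ ln(‖e_5‖/‖e_4‖) / ln(‖e_4‖/‖e_3‖)
  = ln(3.199e-4/1.155e-2) / ln(1.155e-2/7.806e-2)
  = ln(0.027697) / ln(0.147963)
  = -3.586431 / -1.910793 ≈ 1.876933

1.877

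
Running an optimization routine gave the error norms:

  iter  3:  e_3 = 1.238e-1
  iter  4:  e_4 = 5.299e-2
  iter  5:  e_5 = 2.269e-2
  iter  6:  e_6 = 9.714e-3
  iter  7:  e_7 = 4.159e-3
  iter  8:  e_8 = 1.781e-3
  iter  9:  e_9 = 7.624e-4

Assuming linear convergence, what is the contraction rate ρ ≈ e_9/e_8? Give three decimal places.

ρ ≈ e_9/e_8 = 7.624e-4/1.781e-3 = 0.42807

0.428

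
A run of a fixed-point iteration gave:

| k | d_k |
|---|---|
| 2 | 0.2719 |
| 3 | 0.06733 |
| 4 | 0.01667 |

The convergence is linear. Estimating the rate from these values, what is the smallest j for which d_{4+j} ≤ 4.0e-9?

Rate ρ ≈ d_4/d_3 = 0.01667/0.06733 = 0.2476.
After j more steps, d_{4+j} ≈ 0.01667·ρ^j; need ρ^j ≤ 4.0e-9/0.01667 = 2.39952e-07.
j ≥ ln(2.39952e-07)/ln(0.2476) = -15.2428/-1.39594 = 10.919.
So 11 more iterations are needed.

11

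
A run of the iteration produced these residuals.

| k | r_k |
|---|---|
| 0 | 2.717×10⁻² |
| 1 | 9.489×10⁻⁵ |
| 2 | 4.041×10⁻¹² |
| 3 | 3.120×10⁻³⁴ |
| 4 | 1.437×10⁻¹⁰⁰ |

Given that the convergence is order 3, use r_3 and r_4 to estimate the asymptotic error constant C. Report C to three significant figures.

C ≈ r_4 / r_3^3
  = 1.437×10⁻¹⁰⁰ / (3.120×10⁻³⁴)^3
  = 1.437×10⁻¹⁰⁰ / 3.03713e-101 ≈ 4.7314

4.73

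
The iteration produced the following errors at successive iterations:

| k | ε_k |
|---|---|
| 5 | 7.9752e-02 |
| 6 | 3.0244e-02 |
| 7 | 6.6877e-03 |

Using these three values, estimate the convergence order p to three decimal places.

1.556

p ≈ ln(ε_7/ε_6) / ln(ε_6/ε_5)
  = ln(6.6877e-03/3.0244e-02) / ln(3.0244e-02/7.9752e-02)
  = ln(0.221125) / ln(0.379226)
  = -1.509027 / -0.969623 ≈ 1.556303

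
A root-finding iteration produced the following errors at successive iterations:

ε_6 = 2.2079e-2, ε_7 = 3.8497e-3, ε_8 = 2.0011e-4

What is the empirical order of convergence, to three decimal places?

1.693

p ≈ ln(ε_8/ε_7) / ln(ε_7/ε_6)
  = ln(2.0011e-4/3.8497e-3) / ln(3.8497e-3/2.2079e-2)
  = ln(0.0519807) / ln(0.17436)
  = -2.956883 / -1.746633 ≈ 1.692905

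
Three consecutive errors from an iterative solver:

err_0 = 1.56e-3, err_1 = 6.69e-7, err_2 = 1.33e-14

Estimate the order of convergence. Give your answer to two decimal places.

2.29

p ≈ ln(err_2/err_1) / ln(err_1/err_0)
  = ln(1.33e-14/6.69e-7) / ln(6.69e-7/1.56e-3)
  = ln(1.98804e-08) / ln(0.000428846)
  = -17.73353 / -7.75441 ≈ 2.28690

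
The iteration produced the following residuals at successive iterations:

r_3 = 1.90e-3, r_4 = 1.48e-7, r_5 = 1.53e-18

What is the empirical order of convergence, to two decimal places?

2.67

p ≈ ln(r_5/r_4) / ln(r_4/r_3)
  = ln(1.53e-18/1.48e-7) / ln(1.48e-7/1.90e-3)
  = ln(1.03378e-11) / ln(7.78947e-05)
  = -25.29521 / -9.46015 ≈ 2.67387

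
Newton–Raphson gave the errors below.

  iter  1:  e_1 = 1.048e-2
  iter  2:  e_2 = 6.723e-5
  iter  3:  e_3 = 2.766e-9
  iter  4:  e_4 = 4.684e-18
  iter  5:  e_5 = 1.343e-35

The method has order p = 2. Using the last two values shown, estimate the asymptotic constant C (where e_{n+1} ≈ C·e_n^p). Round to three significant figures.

C ≈ e_5 / e_4^2
  = 1.343e-35 / (4.684e-18)^2
  = 1.343e-35 / 2.19399e-35 ≈ 0.61213

0.612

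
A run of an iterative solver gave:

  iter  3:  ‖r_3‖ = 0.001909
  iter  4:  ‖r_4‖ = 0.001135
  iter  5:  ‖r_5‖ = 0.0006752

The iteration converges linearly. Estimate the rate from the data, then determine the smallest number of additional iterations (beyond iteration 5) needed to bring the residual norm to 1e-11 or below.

Rate ρ ≈ ‖r_5‖/‖r_4‖ = 0.0006752/0.001135 = 0.5949.
After j more steps, ‖r_{5+j}‖ ≈ 0.0006752·ρ^j; need ρ^j ≤ 1e-11/0.0006752 = 1.48104e-08.
j ≥ ln(1.48104e-08)/ln(0.5949) = -18.0279/-0.51936 = 34.712.
So 35 more iterations are needed.

35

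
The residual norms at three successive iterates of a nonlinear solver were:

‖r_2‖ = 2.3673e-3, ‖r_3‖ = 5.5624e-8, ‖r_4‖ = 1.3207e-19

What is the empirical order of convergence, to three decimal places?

2.511

p ≈ ln(‖r_4‖/‖r_3‖) / ln(‖r_3‖/‖r_2‖)
  = ln(1.3207e-19/5.5624e-8) / ln(5.5624e-8/2.3673e-3)
  = ln(2.37433e-12) / ln(2.34968e-05)
  = -26.766306 / -10.658646 ≈ 2.511229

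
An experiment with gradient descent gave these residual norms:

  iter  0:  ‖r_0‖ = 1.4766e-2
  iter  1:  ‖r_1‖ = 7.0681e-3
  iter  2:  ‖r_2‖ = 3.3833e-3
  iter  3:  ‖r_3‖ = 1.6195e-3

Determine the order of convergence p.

Consecutive ratios: ‖r_3‖/‖r_2‖ = 1.6195e-3/3.3833e-3 = 0.478675, ‖r_2‖/‖r_1‖ = 3.3833e-3/7.0681e-3 = 0.478672.
p ≈ ln(0.478675)/ln(0.478672) = -0.7367/-0.7367 ≈ 1.00.
So the convergence is linear (order 1).

1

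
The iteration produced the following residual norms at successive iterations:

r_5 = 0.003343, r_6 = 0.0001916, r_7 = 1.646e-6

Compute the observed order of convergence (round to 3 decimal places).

p ≈ ln(r_7/r_6) / ln(r_6/r_5)
  = ln(1.646e-6/0.0001916) / ln(0.0001916/0.003343)
  = ln(0.00859081) / ln(0.0573138)
  = -4.757062 / -2.859214 ≈ 1.663766

1.664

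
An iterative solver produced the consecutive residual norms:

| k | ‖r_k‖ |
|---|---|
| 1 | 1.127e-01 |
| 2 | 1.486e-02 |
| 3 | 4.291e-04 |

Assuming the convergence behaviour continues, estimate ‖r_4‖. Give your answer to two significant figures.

8.7e-7

First estimate the order: p ≈ ln(‖r_3‖/‖r_2‖) / ln(‖r_2‖/‖r_1‖) = ln(4.291e-04/1.486e-02)/ln(1.486e-02/1.127e-01) = ln(0.0288762)/ln(0.131854) ≈ 1.7496.
Then ‖r_4‖ ≈ ‖r_3‖·(‖r_3‖/‖r_2‖)^p = 4.291e-04·(0.0288762)^1.7496 = 4.291e-04·0.00202563 ≈ 8.692e-07.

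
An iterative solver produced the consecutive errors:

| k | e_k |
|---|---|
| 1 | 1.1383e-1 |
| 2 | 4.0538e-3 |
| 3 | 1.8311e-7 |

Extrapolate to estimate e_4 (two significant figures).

First estimate the order: p ≈ ln(e_3/e_2) / ln(e_2/e_1) = ln(1.8311e-7/4.0538e-3)/ln(4.0538e-3/1.1383e-1) = ln(4.517e-05)/ln(0.0356128) ≈ 3.0000.
Then e_4 ≈ e_3·(e_3/e_2)^p = 1.8311e-7·(4.517e-05)^3.0000 = 1.8311e-7·9.21617e-14 ≈ 1.688e-20.

1.7e-20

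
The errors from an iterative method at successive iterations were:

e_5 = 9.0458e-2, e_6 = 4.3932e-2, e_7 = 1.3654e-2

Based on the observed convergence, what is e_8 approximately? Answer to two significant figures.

First estimate the order: p ≈ ln(e_7/e_6) / ln(e_6/e_5) = ln(1.3654e-2/4.3932e-2)/ln(4.3932e-2/9.0458e-2) = ln(0.310799)/ln(0.485662) ≈ 1.6180.
Then e_8 ≈ e_7·(e_7/e_6)^p = 1.3654e-2·(0.310799)^1.6180 = 1.3654e-2·0.15095 ≈ 0.002061.

2.1e-3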